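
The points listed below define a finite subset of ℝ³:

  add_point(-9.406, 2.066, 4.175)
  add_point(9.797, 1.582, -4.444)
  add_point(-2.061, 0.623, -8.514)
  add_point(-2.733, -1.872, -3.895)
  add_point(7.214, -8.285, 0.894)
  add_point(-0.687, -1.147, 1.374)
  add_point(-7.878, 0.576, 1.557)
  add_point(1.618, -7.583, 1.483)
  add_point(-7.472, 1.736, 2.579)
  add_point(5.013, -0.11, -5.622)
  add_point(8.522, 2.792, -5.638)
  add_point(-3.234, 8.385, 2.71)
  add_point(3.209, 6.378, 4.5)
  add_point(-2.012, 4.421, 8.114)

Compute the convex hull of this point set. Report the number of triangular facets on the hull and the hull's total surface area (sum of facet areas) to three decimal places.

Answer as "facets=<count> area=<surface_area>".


facets=20 area=664.426

Points on the hull: [0, 1, 2, 3, 4, 6, 7, 9, 10, 11, 12, 13] (12 of 14).

Facet areas (half cross-product norm):
  f1: (p7, p2, p4) → 36.7268
  f2: (p7, p13, p0) → 60.1702
  f3: (p7, p13, p4) → 36.7600
  f4: (p9, p4, p1) → 27.7405
  f5: (p9, p2, p4) → 35.6883
  f6: (p12, p4, p1) → 69.0963
  f7: (p12, p13, p4) → 51.8340
  f8: (p6, p2, p0) → 8.7361
  f9: (p6, p7, p0) → 16.3312
  f10: (p11, p2, p0) → 59.9930
  f11: (p11, p13, p0) → 27.7233
  f12: (p11, p12, p13) → 20.0739
  f13: (p3, p7, p2) → 15.3795
  f14: (p3, p6, p2) → 17.5662
  f15: (p3, p6, p7) → 35.1945
  f16: (p10, p12, p1) → 12.7341
  f17: (p10, p11, p12) → 40.2202
  f18: (p10, p11, p2) → 74.3283
  f19: (p10, p9, p1) → 4.8150
  f20: (p10, p9, p2) → 13.3152
Σ area = 664.426

Euler characteristic 12−30+20 = 2 ✓


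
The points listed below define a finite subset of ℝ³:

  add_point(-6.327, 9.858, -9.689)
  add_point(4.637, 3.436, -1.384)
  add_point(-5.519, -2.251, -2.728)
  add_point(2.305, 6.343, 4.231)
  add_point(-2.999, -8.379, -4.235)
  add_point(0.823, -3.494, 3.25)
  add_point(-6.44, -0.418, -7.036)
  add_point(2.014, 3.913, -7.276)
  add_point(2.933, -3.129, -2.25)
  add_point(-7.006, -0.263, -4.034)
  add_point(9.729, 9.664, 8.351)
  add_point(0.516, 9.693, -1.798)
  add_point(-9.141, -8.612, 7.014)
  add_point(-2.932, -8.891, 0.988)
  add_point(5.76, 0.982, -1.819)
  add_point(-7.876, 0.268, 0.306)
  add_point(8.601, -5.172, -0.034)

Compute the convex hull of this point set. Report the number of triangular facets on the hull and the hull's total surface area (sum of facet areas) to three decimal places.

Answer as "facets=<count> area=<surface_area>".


facets=18 area=1013.059

Extreme-point indices: [0, 3, 4, 6, 7, 10, 11, 12, 13, 15, 16] — 11 of 17 on the boundary.

Facet areas (half cross-product norm):
  f1: (p7, p0, p10) → 90.4021
  f2: (p15, p10, p12) → 117.6860
  f3: (p15, p0, p12) → 12.2916
  f4: (p16, p10, p12) → 165.5410
  f5: (p16, p13, p12) → 36.0398
  f6: (p16, p7, p10) → 109.0749
  f7: (p6, p0, p12) → 62.8317
  f8: (p6, p7, p0) → 44.8482
  f9: (p11, p0, p10) → 1.8974
  f10: (p11, p15, p0) → 63.8736
  f11: (p4, p13, p12) → 16.6482
  f12: (p4, p6, p12) → 58.0933
  f13: (p4, p16, p13) → 31.7485
  f14: (p4, p16, p7) → 75.7421
  f15: (p4, p6, p7) → 43.1934
  f16: (p3, p15, p10) → 10.4322
  f17: (p3, p11, p10) → 29.5438
  f18: (p3, p11, p15) → 43.1717
Σ area = 1013.059

Check V−E+F: 11 − 27 + 18 = 2.


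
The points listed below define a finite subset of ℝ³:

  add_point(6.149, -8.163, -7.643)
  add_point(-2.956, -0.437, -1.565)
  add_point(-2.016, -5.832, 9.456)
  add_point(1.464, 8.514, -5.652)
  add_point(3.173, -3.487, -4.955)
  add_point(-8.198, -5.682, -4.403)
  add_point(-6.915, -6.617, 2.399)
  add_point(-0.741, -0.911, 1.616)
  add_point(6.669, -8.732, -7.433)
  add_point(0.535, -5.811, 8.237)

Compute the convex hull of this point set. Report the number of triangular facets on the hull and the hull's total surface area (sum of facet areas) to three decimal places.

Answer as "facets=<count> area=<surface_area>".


facets=10 area=581.720

Hull vertices (7/10): indices [0, 2, 3, 5, 6, 8, 9].

Facet areas (half cross-product norm):
  f1: (p9, p3, p8) → 144.4321
  f2: (p9, p2, p8) → 16.7976
  f3: (p9, p2, p3) → 26.4820
  f4: (p0, p8, p5) → 4.3273
  f5: (p0, p3, p5) → 116.6298
  f6: (p0, p3, p8) → 3.9254
  f7: (p6, p8, p5) → 54.0449
  f8: (p6, p2, p8) → 72.8670
  f9: (p6, p3, p5) → 59.9474
  f10: (p6, p2, p3) → 82.2662
Σ area = 581.720

Euler characteristic 7−15+10 = 2 ✓


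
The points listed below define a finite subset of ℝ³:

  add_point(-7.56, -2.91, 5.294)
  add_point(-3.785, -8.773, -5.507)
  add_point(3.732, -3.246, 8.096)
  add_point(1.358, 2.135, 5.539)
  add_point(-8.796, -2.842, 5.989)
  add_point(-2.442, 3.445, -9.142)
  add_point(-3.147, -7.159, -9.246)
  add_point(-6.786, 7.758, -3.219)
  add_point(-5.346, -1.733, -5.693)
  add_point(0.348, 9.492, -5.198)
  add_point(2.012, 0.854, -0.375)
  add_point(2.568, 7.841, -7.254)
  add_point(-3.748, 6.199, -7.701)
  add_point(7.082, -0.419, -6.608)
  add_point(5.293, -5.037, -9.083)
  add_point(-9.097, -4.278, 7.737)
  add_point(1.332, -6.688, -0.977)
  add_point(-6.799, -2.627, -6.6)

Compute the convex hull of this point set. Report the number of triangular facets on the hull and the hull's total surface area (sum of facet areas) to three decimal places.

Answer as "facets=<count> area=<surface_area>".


facets=26 area=880.822

15 of the 18 inputs are extreme points: [1, 2, 3, 4, 5, 6, 7, 9, 11, 12, 13, 14, 15, 16, 17].

Area of each hull facet:
  f1: (p11, p2, p13) → 71.8388
  f2: (p14, p2, p13) → 41.5793
  f3: (p14, p11, p13) → 21.8982
  f4: (p3, p11, p9) → 22.1689
  f5: (p3, p11, p2) → 33.4107
  f6: (p3, p7, p9) → 47.7898
  f7: (p3, p2, p15) → 39.2160
  f8: (p3, p7, p15) → 80.9725
  f9: (p5, p14, p6) → 44.0090
  f10: (p5, p14, p11) → 39.7538
  f11: (p1, p14, p6) → 17.4652
  f12: (p1, p2, p15) → 91.7240
  f13: (p4, p7, p15) → 2.6832
  f14: (p17, p5, p6) → 25.1169
  f15: (p17, p4, p7) → 66.6343
  f16: (p17, p1, p15) → 49.7618
  f17: (p17, p1, p6) → 12.9470
  f18: (p17, p4, p15) → 8.9625
  f19: (p16, p14, p2) → 35.3574
  f20: (p16, p1, p2) → 18.9352
  f21: (p16, p1, p14) → 32.1145
  f22: (p12, p17, p7) → 26.4903
  f23: (p12, p17, p5) → 12.7867
  f24: (p12, p7, p9) → 16.2830
  f25: (p12, p11, p9) → 10.0049
  f26: (p12, p5, p11) → 10.9185
Σ area = 880.822

Euler: V−E+F = 15−39+26 = 2.


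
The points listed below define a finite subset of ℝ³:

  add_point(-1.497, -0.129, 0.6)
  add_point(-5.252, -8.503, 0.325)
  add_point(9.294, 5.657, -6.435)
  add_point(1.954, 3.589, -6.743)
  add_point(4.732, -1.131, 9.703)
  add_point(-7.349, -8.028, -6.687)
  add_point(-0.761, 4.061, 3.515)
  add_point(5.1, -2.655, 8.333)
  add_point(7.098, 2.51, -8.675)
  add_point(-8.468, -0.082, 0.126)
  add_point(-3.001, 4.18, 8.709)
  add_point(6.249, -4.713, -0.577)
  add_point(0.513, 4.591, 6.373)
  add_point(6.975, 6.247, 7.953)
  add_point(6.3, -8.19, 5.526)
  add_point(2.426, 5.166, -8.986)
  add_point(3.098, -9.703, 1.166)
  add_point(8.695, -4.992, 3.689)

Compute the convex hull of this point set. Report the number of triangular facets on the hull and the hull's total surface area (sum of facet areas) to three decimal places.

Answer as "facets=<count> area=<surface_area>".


Hull vertices (13/18): indices [1, 2, 4, 5, 8, 9, 10, 11, 13, 14, 15, 16, 17].

Area of each hull facet:
  f1: (p17, p13, p2) → 80.9166
  f2: (p15, p5, p9) → 78.0094
  f3: (p15, p10, p9) → 83.5023
  f4: (p15, p13, p2) → 52.5042
  f5: (p15, p10, p13) → 88.0557
  f6: (p1, p5, p9) → 32.5024
  f7: (p1, p5, p16) → 28.6839
  f8: (p1, p10, p9) → 49.0402
  f9: (p8, p5, p16) → 102.9043
  f10: (p8, p17, p2) → 32.1016
  f11: (p8, p15, p2) → 11.8890
  f12: (p8, p15, p5) → 44.3523
  f13: (p4, p10, p13) → 35.3861
  f14: (p4, p17, p13) → 31.9898
  f15: (p4, p1, p10) → 69.4438
  f16: (p11, p17, p16) → 15.1441
  f17: (p11, p8, p16) → 20.5840
  f18: (p11, p8, p17) → 20.5234
  f19: (p14, p17, p16) → 12.1440
  f20: (p14, p4, p17) → 17.4949
  f21: (p14, p1, p16) → 19.0417
  f22: (p14, p4, p1) → 52.8333
Σ area = 979.047

Euler characteristic 13−33+22 = 2 ✓

facets=22 area=979.047


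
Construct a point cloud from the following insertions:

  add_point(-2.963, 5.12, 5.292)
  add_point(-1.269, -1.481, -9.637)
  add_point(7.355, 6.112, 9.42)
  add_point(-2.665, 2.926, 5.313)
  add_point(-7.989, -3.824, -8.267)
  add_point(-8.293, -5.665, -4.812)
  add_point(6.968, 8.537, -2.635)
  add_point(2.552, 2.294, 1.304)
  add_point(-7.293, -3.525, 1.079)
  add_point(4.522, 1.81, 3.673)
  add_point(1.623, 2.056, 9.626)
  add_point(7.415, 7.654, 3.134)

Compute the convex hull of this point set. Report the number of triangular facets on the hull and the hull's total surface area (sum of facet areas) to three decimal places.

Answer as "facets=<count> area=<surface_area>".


Points on the hull: [0, 1, 2, 4, 5, 6, 8, 9, 10, 11] (10 of 12).

Area of each hull facet:
  f1: (p9, p1, p5) → 70.4782
  f2: (p9, p10, p5) → 56.1088
  f3: (p4, p1, p5) → 13.1043
  f4: (p6, p0, p11) → 31.4983
  f5: (p6, p9, p11) → 18.8289
  f6: (p6, p9, p1) → 66.8829
  f7: (p6, p4, p1) → 40.6733
  f8: (p6, p4, p0) → 111.0464
  f9: (p8, p10, p5) → 24.1299
  f10: (p8, p0, p10) → 36.5303
  f11: (p8, p4, p5) → 9.5079
  f12: (p8, p4, p0) → 44.0378
  f13: (p2, p9, p11) → 20.2209
  f14: (p2, p9, p10) → 21.6957
  f15: (p2, p0, p11) → 34.0915
  f16: (p2, p0, p10) → 23.7698
Σ area = 622.605

Euler characteristic 10−24+16 = 2 ✓

facets=16 area=622.605


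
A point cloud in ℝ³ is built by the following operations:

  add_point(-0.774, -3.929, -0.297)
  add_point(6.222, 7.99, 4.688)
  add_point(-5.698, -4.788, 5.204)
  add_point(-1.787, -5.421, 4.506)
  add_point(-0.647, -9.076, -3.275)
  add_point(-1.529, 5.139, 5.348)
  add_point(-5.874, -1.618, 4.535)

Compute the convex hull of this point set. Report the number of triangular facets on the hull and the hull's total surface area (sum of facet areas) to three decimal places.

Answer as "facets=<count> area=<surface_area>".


Points on the hull: [0, 1, 2, 3, 4, 5, 6] (7 of 7).

Per-facet area ½‖(b−a)×(c−a)‖:
  f1: (p3, p4, p1) → 64.5095
  f2: (p0, p4, p6) → 17.3904
  f3: (p0, p5, p6) → 29.8302
  f4: (p0, p4, p1) → 22.1671
  f5: (p0, p5, p1) → 43.6059
  f6: (p2, p5, p1) → 32.7720
  f7: (p2, p3, p1) → 29.2992
  f8: (p2, p5, p6) → 8.3950
  f9: (p2, p4, p6) → 16.8923
  f10: (p2, p3, p4) → 16.3412
Σ area = 281.203

Euler characteristic 7−15+10 = 2 ✓

facets=10 area=281.203


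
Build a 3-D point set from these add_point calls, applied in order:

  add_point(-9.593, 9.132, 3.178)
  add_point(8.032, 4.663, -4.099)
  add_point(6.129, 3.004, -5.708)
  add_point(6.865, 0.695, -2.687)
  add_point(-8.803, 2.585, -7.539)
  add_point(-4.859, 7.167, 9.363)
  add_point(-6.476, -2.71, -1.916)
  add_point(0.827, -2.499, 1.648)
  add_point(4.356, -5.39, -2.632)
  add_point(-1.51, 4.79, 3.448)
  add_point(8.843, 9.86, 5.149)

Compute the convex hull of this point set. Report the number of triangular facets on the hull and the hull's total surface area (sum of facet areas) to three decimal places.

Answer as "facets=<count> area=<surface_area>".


facets=16 area=769.909

Hull vertices (10/11): indices [0, 1, 2, 3, 4, 5, 6, 7, 8, 10].

Triangle areas on the boundary:
  f1: (p5, p10, p0) → 56.1368
  f2: (p1, p10, p0) → 96.9612
  f3: (p1, p4, p0) → 107.2992
  f4: (p7, p8, p10) → 46.0108
  f5: (p7, p5, p10) → 89.8586
  f6: (p3, p8, p10) → 26.6121
  f7: (p3, p1, p10) → 22.8562
  f8: (p3, p1, p8) → 4.7531
  f9: (p2, p4, p8) → 67.4910
  f10: (p2, p1, p8) → 12.1649
  f11: (p2, p1, p4) → 15.8297
  f12: (p6, p7, p5) → 54.9997
  f13: (p6, p4, p0) → 49.3429
  f14: (p6, p5, p0) → 53.1684
  f15: (p6, p4, p8) → 41.4863
  f16: (p6, p7, p8) → 24.9377
Σ area = 769.909

Euler characteristic 10−24+16 = 2 ✓


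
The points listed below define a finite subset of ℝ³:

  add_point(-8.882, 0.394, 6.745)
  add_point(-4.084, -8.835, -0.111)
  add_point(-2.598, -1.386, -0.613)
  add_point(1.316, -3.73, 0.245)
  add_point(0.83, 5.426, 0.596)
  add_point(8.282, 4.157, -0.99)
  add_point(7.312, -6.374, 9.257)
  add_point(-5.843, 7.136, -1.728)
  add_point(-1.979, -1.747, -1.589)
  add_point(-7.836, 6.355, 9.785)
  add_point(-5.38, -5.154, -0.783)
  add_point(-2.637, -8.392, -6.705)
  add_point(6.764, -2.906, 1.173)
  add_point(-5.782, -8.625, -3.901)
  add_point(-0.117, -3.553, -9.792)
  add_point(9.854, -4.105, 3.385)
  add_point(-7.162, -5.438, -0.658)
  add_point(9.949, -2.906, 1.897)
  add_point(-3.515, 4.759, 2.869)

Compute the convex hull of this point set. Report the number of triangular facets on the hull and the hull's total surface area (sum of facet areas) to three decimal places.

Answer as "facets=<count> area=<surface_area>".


facets=20 area=938.658

Hull vertices (12/19): indices [0, 1, 5, 6, 7, 9, 11, 13, 14, 15, 16, 17].

Triangle areas on the boundary:
  f1: (p6, p1, p0) → 91.7538
  f2: (p5, p14, p17) → 55.7423
  f3: (p5, p7, p14) → 90.7038
  f4: (p13, p7, p14) → 68.8459
  f5: (p11, p14, p17) → 48.2432
  f6: (p11, p13, p14) → 9.8256
  f7: (p11, p6, p1) → 45.5118
  f8: (p11, p13, p1) → 8.3584
  f9: (p16, p1, p0) → 19.4463
  f10: (p16, p13, p1) → 8.7224
  f11: (p16, p7, p0) → 51.9327
  f12: (p16, p13, p7) → 24.6223
  f13: (p9, p5, p6) → 134.1352
  f14: (p9, p6, p0) → 59.5207
  f15: (p9, p5, p7) → 84.1891
  f16: (p9, p7, p0) → 37.0524
  f17: (p15, p11, p17) → 15.2944
  f18: (p15, p11, p6) → 55.7113
  f19: (p15, p5, p17) → 4.0123
  f20: (p15, p5, p6) → 25.0342
Σ area = 938.658

Euler: V−E+F = 12−30+20 = 2.


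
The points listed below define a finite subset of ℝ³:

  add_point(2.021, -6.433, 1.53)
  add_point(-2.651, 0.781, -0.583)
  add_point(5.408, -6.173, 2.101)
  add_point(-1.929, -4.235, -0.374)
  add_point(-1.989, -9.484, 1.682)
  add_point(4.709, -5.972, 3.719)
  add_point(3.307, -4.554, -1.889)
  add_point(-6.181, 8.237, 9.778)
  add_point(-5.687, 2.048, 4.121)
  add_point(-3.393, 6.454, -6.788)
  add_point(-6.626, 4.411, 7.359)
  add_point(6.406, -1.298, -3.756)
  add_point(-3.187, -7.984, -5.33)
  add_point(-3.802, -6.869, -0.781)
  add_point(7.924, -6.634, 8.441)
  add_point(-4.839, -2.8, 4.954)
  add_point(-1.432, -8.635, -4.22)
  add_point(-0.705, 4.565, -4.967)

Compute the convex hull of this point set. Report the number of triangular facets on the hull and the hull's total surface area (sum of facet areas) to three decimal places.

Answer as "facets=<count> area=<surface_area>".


Points on the hull: [2, 4, 7, 9, 10, 11, 12, 13, 14, 15, 16, 17] (12 of 18).

Triangle areas on the boundary:
  f1: (p15, p4, p14) → 48.7099
  f2: (p7, p9, p10) → 30.9018
  f3: (p7, p15, p10) → 7.0345
  f4: (p7, p15, p14) → 80.7088
  f5: (p12, p9, p10) → 103.4268
  f6: (p11, p7, p14) → 130.9716
  f7: (p11, p2, p14) → 18.7168
  f8: (p11, p12, p9) → 72.1247
  f9: (p13, p15, p4) → 14.2781
  f10: (p13, p12, p4) → 8.8013
  f11: (p13, p15, p10) → 16.2541
  f12: (p13, p12, p10) → 21.5624
  f13: (p16, p12, p4) → 5.7515
  f14: (p16, p4, p14) → 33.2914
  f15: (p16, p2, p14) → 17.2093
  f16: (p16, p11, p2) → 35.8833
  f17: (p16, p11, p12) → 10.6861
  f18: (p17, p7, p9) → 30.2243
  f19: (p17, p11, p9) → 6.5146
  f20: (p17, p11, p7) → 71.9837
Σ area = 765.035

Euler characteristic 12−30+20 = 2 ✓

facets=20 area=765.035


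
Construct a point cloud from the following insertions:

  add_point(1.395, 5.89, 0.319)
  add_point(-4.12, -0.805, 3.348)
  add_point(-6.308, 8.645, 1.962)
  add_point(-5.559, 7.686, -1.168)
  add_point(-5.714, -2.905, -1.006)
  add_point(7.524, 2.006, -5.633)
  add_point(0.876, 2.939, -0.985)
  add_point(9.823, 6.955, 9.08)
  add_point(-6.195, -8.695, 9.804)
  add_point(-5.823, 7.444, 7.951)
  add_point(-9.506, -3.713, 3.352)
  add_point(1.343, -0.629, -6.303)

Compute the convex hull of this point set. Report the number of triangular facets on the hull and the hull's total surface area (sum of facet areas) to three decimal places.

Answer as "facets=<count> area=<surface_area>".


facets=14 area=841.170

Points on the hull: [2, 3, 4, 5, 7, 8, 9, 10, 11] (9 of 12).

Area of each hull facet:
  f1: (p9, p2, p10) → 37.8262
  f2: (p9, p2, p7) → 47.4995
  f3: (p3, p2, p10) → 21.4090
  f4: (p3, p5, p11) → 39.4566
  f5: (p3, p2, p7) → 29.4303
  f6: (p3, p5, p7) → 112.8520
  f7: (p8, p9, p10) → 55.0801
  f8: (p8, p9, p7) → 127.4936
  f9: (p8, p5, p7) → 167.9920
  f10: (p8, p5, p11) → 59.4383
  f11: (p4, p8, p10) → 23.7180
  f12: (p4, p8, p11) → 41.9983
  f13: (p4, p3, p10) → 30.5006
  f14: (p4, p3, p11) → 46.4750
Σ area = 841.170

Euler characteristic 9−21+14 = 2 ✓


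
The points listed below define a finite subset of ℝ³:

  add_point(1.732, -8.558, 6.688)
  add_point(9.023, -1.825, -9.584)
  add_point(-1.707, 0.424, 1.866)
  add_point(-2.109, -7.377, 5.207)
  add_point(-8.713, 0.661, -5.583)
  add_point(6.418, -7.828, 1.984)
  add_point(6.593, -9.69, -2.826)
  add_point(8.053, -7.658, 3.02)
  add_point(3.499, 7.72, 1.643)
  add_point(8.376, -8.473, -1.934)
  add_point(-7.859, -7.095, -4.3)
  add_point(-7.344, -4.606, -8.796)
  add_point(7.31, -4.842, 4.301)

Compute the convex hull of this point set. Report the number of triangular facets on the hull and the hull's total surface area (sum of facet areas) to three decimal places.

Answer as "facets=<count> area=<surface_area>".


12 of the 13 inputs are extreme points: [0, 1, 2, 3, 4, 6, 7, 8, 9, 10, 11, 12].

Per-facet area ½‖(b−a)×(c−a)‖:
  f1: (p8, p1, p4) → 117.9407
  f2: (p2, p8, p4) → 42.7665
  f3: (p11, p1, p4) → 52.2651
  f4: (p11, p10, p4) → 16.2879
  f5: (p3, p10, p4) → 42.8714
  f6: (p3, p10, p0) → 15.2764
  f7: (p3, p2, p4) → 41.7727
  f8: (p3, p0, p8) → 35.3119
  f9: (p3, p2, p8) → 23.6195
  f10: (p12, p0, p8) → 44.9215
  f11: (p12, p7, p0) → 11.2003
  f12: (p12, p8, p1) → 89.5588
  f13: (p12, p7, p1) → 22.1465
  f14: (p6, p10, p0) → 73.5453
  f15: (p6, p7, p0) → 22.8285
  f16: (p6, p11, p1) → 81.9287
  f17: (p6, p11, p10) → 38.0031
  f18: (p9, p7, p1) → 19.6335
  f19: (p9, p6, p1) → 11.7987
  f20: (p9, p6, p7) → 5.3552
Σ area = 809.032

Check V−E+F: 12 − 30 + 20 = 2.

facets=20 area=809.032


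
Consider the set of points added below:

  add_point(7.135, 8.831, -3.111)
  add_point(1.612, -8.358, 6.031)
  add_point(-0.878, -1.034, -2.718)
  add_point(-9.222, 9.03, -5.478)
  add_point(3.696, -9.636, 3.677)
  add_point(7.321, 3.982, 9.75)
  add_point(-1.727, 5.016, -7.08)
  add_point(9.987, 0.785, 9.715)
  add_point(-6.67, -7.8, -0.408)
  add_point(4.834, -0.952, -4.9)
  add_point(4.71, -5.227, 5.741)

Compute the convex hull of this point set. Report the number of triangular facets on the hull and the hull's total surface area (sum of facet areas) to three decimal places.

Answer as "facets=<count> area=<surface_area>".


facets=14 area=882.082

Hull vertices (9/11): indices [0, 1, 3, 4, 5, 6, 7, 8, 9].

Facet areas (half cross-product norm):
  f1: (p0, p6, p3) → 39.1943
  f2: (p8, p6, p3) → 66.0341
  f3: (p9, p0, p6) → 42.2514
  f4: (p9, p8, p4) → 66.3816
  f5: (p9, p8, p6) → 63.2823
  f6: (p9, p4, p7) → 80.0642
  f7: (p9, p0, p7) → 74.6896
  f8: (p1, p4, p7) → 21.9007
  f9: (p1, p8, p4) → 17.7708
  f10: (p5, p1, p7) → 26.6923
  f11: (p5, p0, p3) → 112.2875
  f12: (p5, p0, p7) → 27.5351
  f13: (p5, p8, p3) → 177.3099
  f14: (p5, p1, p8) → 66.6880
Σ area = 882.082

Euler characteristic 9−21+14 = 2 ✓


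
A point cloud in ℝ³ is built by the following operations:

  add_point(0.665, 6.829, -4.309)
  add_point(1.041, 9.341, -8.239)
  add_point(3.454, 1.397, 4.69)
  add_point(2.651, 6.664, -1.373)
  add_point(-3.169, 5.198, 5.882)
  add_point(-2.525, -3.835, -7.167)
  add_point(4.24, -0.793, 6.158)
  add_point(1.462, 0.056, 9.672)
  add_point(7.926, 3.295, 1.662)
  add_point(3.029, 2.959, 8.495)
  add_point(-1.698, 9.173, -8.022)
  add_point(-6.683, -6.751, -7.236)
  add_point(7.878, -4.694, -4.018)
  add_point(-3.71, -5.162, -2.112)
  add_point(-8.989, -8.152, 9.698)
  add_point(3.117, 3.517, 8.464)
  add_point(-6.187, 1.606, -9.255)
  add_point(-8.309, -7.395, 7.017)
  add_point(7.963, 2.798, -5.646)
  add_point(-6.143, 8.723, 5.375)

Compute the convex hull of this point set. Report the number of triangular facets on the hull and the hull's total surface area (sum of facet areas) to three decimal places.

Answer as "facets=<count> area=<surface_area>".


facets=26 area=1082.516

Extreme-point indices: [1, 3, 5, 6, 7, 8, 9, 10, 11, 12, 14, 15, 16, 18, 19] — 15 of 20 on the boundary.

Per-facet area ½‖(b−a)×(c−a)‖:
  f1: (p16, p1, p18) → 52.4829
  f2: (p11, p16, p14) → 69.9887
  f3: (p10, p16, p1) → 10.2619
  f4: (p8, p1, p18) → 35.3206
  f5: (p5, p16, p18) → 42.9385
  f6: (p5, p11, p16) → 17.4776
  f7: (p19, p10, p1) → 17.8990
  f8: (p19, p16, p14) → 140.7291
  f9: (p19, p10, p16) → 62.6402
  f10: (p7, p6, p14) → 28.1952
  f11: (p7, p19, p14) → 81.6576
  f12: (p7, p19, p15) → 22.0150
  f13: (p12, p5, p18) → 41.4562
  f14: (p12, p5, p11) → 18.6296
  f15: (p12, p8, p18) → 27.7822
  f16: (p12, p8, p6) → 34.6425
  f17: (p12, p11, p14) → 128.7509
  f18: (p12, p6, p14) → 84.8977
  f19: (p3, p8, p15) → 28.8540
  f20: (p3, p19, p15) → 51.1676
  f21: (p3, p8, p1) → 17.9062
  f22: (p3, p19, p1) → 40.3786
  f23: (p9, p7, p15) → 0.4205
  f24: (p9, p7, p6) → 7.3945
  f25: (p9, p8, p15) → 2.3434
  f26: (p9, p8, p6) → 16.2858
Σ area = 1082.516

Euler: V−E+F = 15−39+26 = 2.


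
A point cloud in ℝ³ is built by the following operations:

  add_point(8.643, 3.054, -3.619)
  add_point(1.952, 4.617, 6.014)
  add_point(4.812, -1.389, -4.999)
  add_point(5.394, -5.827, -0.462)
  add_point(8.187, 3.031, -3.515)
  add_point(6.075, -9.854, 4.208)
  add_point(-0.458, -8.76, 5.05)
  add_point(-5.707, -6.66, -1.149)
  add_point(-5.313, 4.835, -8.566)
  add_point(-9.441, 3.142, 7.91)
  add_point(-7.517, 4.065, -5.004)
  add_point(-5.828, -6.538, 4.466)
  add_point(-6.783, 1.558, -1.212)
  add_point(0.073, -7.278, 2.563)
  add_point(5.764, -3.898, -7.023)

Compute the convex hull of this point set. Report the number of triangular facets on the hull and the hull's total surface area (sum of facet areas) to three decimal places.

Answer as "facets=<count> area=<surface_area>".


Points on the hull: [0, 1, 5, 6, 7, 8, 9, 10, 11, 14] (10 of 15).

Triangle areas on the boundary:
  f1: (p1, p5, p9) → 87.0238
  f2: (p1, p5, p0) → 83.0443
  f3: (p1, p8, p9) → 90.7985
  f4: (p1, p8, p0) → 84.8330
  f5: (p11, p7, p9) → 28.7408
  f6: (p10, p8, p9) → 11.3089
  f7: (p10, p7, p9) → 70.0993
  f8: (p10, p7, p8) → 22.8656
  f9: (p14, p8, p0) → 57.3968
  f10: (p14, p7, p8) → 80.8759
  f11: (p14, p5, p0) → 52.4980
  f12: (p14, p7, p5) → 73.9477
  f13: (p6, p7, p5) → 23.2074
  f14: (p6, p11, p7) → 16.3634
  f15: (p6, p5, p9) → 34.5884
  f16: (p6, p11, p9) → 25.1669
Σ area = 842.759

Euler characteristic 10−24+16 = 2 ✓

facets=16 area=842.759


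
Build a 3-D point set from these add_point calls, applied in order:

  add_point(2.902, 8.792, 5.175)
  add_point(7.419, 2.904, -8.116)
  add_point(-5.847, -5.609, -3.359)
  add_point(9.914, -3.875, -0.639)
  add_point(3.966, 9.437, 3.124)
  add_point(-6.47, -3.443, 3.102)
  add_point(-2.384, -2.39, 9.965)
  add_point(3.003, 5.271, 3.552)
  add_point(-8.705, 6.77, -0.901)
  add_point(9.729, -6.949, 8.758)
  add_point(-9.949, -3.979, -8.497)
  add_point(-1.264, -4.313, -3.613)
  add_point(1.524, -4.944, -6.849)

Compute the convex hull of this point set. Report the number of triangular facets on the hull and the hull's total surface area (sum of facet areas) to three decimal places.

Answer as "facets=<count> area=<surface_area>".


Points on the hull: [0, 1, 2, 3, 4, 5, 6, 8, 9, 10, 12] (11 of 13).

Triangle areas on the boundary:
  f1: (p1, p4, p3) → 68.1679
  f2: (p9, p4, p3) → 74.4198
  f3: (p8, p1, p10) → 113.2817
  f4: (p8, p1, p4) → 90.7077
  f5: (p12, p1, p10) → 49.7224
  f6: (p12, p1, p3) → 45.5133
  f7: (p12, p9, p3) → 44.4472
  f8: (p2, p12, p10) → 27.1390
  f9: (p2, p12, p9) → 72.5660
  f10: (p0, p8, p4) → 15.8891
  f11: (p0, p8, p6) → 83.5240
  f12: (p0, p9, p4) → 20.3911
  f13: (p0, p9, p6) → 85.6889
  f14: (p5, p9, p6) → 49.0945
  f15: (p5, p2, p9) → 59.1712
  f16: (p5, p2, p10) → 18.7978
  f17: (p5, p8, p10) → 63.3222
  f18: (p5, p8, p6) → 43.2028
Σ area = 1025.047

Euler characteristic 11−27+18 = 2 ✓

facets=18 area=1025.047


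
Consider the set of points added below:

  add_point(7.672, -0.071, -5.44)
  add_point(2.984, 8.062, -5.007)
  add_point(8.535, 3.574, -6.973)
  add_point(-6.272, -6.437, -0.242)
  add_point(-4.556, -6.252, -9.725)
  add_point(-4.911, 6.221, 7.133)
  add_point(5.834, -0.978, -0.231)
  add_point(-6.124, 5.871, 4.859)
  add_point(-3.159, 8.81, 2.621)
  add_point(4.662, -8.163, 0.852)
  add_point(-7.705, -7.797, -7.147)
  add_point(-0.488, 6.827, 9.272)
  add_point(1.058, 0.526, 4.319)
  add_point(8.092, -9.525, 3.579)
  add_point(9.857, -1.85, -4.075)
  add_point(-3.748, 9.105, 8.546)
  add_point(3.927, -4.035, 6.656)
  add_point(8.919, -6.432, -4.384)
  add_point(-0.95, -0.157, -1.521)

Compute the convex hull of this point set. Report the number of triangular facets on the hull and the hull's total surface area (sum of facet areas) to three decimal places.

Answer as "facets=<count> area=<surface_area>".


Hull vertices (14/19): indices [1, 2, 3, 4, 5, 7, 8, 10, 11, 13, 14, 15, 16, 17].

Area of each hull facet:
  f1: (p17, p13, p10) → 72.5255
  f2: (p17, p13, p14) → 19.1205
  f3: (p3, p13, p10) → 50.1461
  f4: (p11, p13, p14) → 100.7167
  f5: (p11, p1, p15) → 29.7945
  f6: (p8, p1, p15) → 16.0041
  f7: (p4, p17, p10) → 28.1787
  f8: (p4, p8, p10) → 42.4468
  f9: (p4, p8, p1) → 82.7662
  f10: (p2, p11, p14) → 58.6833
  f11: (p2, p11, p1) → 50.4341
  f12: (p2, p4, p1) → 60.3464
  f13: (p2, p17, p14) → 9.3967
  f14: (p2, p4, p17) → 74.2384
  f15: (p5, p11, p15) → 6.8485
  f16: (p16, p3, p13) → 47.1648
  f17: (p16, p11, p13) → 14.2444
  f18: (p16, p5, p3) → 79.0741
  f19: (p16, p5, p11) → 29.5067
  f20: (p7, p8, p15) → 12.2219
  f21: (p7, p5, p15) → 3.4347
  f22: (p7, p8, p10) → 42.3037
  f23: (p7, p3, p10) → 40.1100
  f24: (p7, p5, p3) → 15.3475
Σ area = 985.055

Euler characteristic 14−36+24 = 2 ✓

facets=24 area=985.055


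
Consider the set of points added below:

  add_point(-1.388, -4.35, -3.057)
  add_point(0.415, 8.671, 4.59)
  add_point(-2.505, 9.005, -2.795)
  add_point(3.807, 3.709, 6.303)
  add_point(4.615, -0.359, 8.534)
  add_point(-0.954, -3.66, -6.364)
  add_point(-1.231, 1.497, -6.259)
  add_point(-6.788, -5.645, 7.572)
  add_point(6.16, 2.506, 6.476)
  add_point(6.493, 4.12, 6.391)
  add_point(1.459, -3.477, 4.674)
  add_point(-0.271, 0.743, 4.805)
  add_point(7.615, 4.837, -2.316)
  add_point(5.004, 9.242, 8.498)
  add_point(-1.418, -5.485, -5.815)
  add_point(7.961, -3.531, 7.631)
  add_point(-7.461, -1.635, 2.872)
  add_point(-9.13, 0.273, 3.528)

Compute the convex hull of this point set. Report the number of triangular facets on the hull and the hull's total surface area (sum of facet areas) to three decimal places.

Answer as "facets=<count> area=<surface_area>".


facets=20 area=794.087

12 of the 18 inputs are extreme points: [1, 2, 4, 5, 6, 7, 9, 12, 13, 14, 15, 17].

Per-facet area ½‖(b−a)×(c−a)‖:
  f1: (p7, p13, p17) → 65.8367
  f2: (p9, p13, p15) → 11.6661
  f3: (p1, p13, p17) → 28.2139
  f4: (p1, p2, p17) → 47.9573
  f5: (p1, p2, p13) → 11.6835
  f6: (p4, p13, p15) → 17.2484
  f7: (p4, p7, p15) → 27.7770
  f8: (p4, p7, p13) → 53.9198
  f9: (p14, p7, p15) → 99.9900
  f10: (p14, p7, p17) → 50.0614
  f11: (p12, p9, p15) → 33.9630
  f12: (p12, p2, p13) → 62.4771
  f13: (p12, p9, p13) → 23.8996
  f14: (p12, p14, p15) → 88.7903
  f15: (p12, p14, p5) → 9.0192
  f16: (p6, p12, p5) → 25.3464
  f17: (p6, p12, p2) → 40.5946
  f18: (p6, p2, p17) → 49.9171
  f19: (p6, p14, p17) → 43.6309
  f20: (p6, p14, p5) → 2.0946
Σ area = 794.087

Check V−E+F: 12 − 30 + 20 = 2.


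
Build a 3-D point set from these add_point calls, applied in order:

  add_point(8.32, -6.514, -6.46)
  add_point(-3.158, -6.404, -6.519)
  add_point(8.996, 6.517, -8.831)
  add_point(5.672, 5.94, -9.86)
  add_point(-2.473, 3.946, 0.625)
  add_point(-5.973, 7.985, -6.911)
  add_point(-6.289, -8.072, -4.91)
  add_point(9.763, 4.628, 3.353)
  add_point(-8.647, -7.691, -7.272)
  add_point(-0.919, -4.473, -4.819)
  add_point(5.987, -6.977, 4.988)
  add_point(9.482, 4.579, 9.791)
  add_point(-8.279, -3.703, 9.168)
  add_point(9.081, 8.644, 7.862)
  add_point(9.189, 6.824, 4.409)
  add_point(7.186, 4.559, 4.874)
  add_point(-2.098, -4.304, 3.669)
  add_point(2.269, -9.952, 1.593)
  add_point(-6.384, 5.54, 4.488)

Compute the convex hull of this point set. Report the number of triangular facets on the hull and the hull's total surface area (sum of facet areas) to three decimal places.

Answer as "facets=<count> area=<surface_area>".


Hull vertices (13/19): indices [0, 2, 3, 5, 6, 7, 8, 10, 11, 12, 13, 17, 18].

Per-facet area ½‖(b−a)×(c−a)‖:
  f1: (p0, p17, p8) → 75.5134
  f2: (p0, p3, p8) → 110.9743
  f3: (p6, p17, p8) → 2.6945
  f4: (p6, p12, p8) → 21.0546
  f5: (p6, p12, p17) → 74.0690
  f6: (p11, p0, p7) → 36.6375
  f7: (p2, p0, p7) → 77.5142
  f8: (p2, p0, p3) → 23.1002
  f9: (p10, p12, p17) → 42.0629
  f10: (p10, p11, p12) → 98.8100
  f11: (p10, p0, p17) → 31.0055
  f12: (p10, p11, p0) → 73.0755
  f13: (p5, p3, p8) → 96.9088
  f14: (p5, p12, p8) → 130.0203
  f15: (p5, p18, p12) → 47.9806
  f16: (p5, p2, p3) → 12.8205
  f17: (p13, p11, p7) → 13.1440
  f18: (p13, p2, p7) → 29.3344
  f19: (p13, p5, p2) → 126.4507
  f20: (p13, p5, p18) → 93.2819
  f21: (p13, p11, p12) → 42.4338
  f22: (p13, p18, p12) → 82.2801
Σ area = 1341.167

Euler characteristic 13−33+22 = 2 ✓

facets=22 area=1341.167


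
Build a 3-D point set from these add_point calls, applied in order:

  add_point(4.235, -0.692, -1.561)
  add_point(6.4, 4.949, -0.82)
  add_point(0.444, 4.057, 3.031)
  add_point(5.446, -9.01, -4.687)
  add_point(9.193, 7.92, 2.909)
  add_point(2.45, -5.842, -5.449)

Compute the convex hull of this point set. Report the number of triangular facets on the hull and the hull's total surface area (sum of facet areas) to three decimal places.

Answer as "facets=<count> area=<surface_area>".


facets=6 area=217.492

5 of the 6 inputs are extreme points: [1, 2, 3, 4, 5].

Per-facet area ½‖(b−a)×(c−a)‖:
  f1: (p3, p4, p2) → 76.3631
  f2: (p5, p3, p2) → 24.7607
  f3: (p1, p4, p2) → 19.5958
  f4: (p1, p5, p2) → 43.6111
  f5: (p1, p3, p4) → 27.4088
  f6: (p1, p5, p3) → 25.7521
Σ area = 217.492

Euler: V−E+F = 5−9+6 = 2.


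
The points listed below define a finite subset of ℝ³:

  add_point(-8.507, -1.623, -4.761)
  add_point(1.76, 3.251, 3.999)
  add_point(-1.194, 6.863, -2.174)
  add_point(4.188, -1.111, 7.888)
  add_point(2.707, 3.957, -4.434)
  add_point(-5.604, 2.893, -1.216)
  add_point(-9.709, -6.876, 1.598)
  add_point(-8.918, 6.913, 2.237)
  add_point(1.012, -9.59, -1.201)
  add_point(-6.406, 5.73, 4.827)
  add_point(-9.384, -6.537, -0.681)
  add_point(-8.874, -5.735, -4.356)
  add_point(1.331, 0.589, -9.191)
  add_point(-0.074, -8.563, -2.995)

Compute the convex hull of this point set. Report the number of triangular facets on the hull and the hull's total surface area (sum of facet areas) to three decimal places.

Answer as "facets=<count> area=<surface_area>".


facets=22 area=701.050

Points on the hull: [0, 1, 2, 3, 4, 6, 7, 8, 9, 10, 11, 12, 13] (13 of 14).

Facet areas (half cross-product norm):
  f1: (p8, p3, p6) → 72.8223
  f2: (p8, p12, p3) → 82.7068
  f3: (p9, p3, p6) → 84.6215
  f4: (p9, p7, p6) → 25.4740
  f5: (p0, p12, p7) → 60.2876
  f6: (p2, p12, p7) → 35.1321
  f7: (p2, p9, p7) → 16.4022
  f8: (p10, p8, p6) → 12.4965
  f9: (p11, p0, p12) → 21.6625
  f10: (p11, p10, p8) → 20.4498
  f11: (p11, p0, p7) → 16.3400
  f12: (p11, p7, p6) → 41.8351
  f13: (p11, p10, p6) → 0.2947
  f14: (p4, p12, p3) → 33.7114
  f15: (p4, p2, p12) → 14.1574
  f16: (p1, p9, p3) → 23.4101
  f17: (p1, p2, p9) → 30.0828
  f18: (p1, p4, p3) → 21.0739
  f19: (p1, p4, p2) → 20.3569
  f20: (p13, p8, p12) → 8.8912
  f21: (p13, p11, p12) → 50.8746
  f22: (p13, p11, p8) → 7.9665
Σ area = 701.050

Euler characteristic 13−33+22 = 2 ✓


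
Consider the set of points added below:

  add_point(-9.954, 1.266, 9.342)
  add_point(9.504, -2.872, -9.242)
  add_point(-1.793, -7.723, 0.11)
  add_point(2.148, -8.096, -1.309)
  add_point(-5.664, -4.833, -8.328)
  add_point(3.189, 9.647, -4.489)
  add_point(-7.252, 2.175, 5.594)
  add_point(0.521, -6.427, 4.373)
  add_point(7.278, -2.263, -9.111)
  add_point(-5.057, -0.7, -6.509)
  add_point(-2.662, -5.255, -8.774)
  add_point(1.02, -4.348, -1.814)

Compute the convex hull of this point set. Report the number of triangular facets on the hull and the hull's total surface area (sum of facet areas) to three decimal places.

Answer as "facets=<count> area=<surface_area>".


Extreme-point indices: [0, 1, 2, 3, 4, 5, 7, 8, 9, 10] — 10 of 12 on the boundary.

Area of each hull facet:
  f1: (p7, p5, p0) → 126.4248
  f2: (p7, p5, p1) → 117.4425
  f3: (p7, p3, p1) → 27.8777
  f4: (p9, p5, p0) → 111.6397
  f5: (p9, p4, p0) → 34.0542
  f6: (p9, p4, p5) → 16.3724
  f7: (p8, p5, p1) → 12.9781
  f8: (p8, p4, p5) → 87.6983
  f9: (p10, p3, p1) → 52.5627
  f10: (p10, p4, p3) → 12.8909
  f11: (p10, p8, p1) → 6.3698
  f12: (p10, p8, p4) → 6.8468
  f13: (p2, p4, p3) → 20.3273
  f14: (p2, p7, p3) → 10.4771
  f15: (p2, p4, p0) → 73.4491
  f16: (p2, p7, p0) → 34.7574
Σ area = 752.169

Euler: V−E+F = 10−24+16 = 2.

facets=16 area=752.169


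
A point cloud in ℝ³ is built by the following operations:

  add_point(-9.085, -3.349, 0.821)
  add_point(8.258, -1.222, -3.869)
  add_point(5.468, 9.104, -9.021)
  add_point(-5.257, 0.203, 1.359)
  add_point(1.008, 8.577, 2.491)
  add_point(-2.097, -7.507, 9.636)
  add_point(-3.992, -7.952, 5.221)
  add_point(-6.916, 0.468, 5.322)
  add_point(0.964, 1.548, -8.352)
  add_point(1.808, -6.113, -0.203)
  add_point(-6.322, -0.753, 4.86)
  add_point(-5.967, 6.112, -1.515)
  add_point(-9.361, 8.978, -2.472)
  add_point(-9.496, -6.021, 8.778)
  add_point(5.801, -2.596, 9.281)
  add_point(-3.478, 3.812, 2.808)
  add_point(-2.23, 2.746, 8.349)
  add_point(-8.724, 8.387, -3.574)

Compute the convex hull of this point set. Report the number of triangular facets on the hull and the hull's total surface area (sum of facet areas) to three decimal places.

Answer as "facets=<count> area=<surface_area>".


facets=22 area=997.248

Hull vertices (13/18): indices [0, 1, 2, 4, 5, 6, 8, 9, 12, 13, 14, 16, 17].

Triangle areas on the boundary:
  f1: (p8, p2, p1) → 39.4405
  f2: (p16, p5, p13) → 38.2786
  f3: (p9, p8, p1) → 39.0601
  f4: (p12, p16, p13) → 81.8425
  f5: (p12, p16, p4) → 51.0426
  f6: (p12, p4, p2) → 70.8514
  f7: (p14, p16, p5) → 41.1556
  f8: (p14, p9, p1) → 48.1435
  f9: (p14, p9, p5) → 45.2188
  f10: (p14, p16, p4) → 42.6825
  f11: (p14, p2, p1) → 70.4517
  f12: (p14, p4, p2) → 80.1266
  f13: (p6, p5, p13) → 16.1944
  f14: (p6, p9, p5) → 18.7051
  f15: (p17, p8, p2) → 56.3426
  f16: (p17, p12, p2) → 7.7846
  f17: (p0, p9, p8) → 62.3222
  f18: (p0, p6, p9) → 33.2027
  f19: (p0, p6, p13) → 25.7432
  f20: (p0, p17, p8) → 75.1375
  f21: (p0, p12, p13) → 44.7729
  f22: (p0, p17, p12) → 8.7477
Σ area = 997.248

Check V−E+F: 13 − 33 + 22 = 2.


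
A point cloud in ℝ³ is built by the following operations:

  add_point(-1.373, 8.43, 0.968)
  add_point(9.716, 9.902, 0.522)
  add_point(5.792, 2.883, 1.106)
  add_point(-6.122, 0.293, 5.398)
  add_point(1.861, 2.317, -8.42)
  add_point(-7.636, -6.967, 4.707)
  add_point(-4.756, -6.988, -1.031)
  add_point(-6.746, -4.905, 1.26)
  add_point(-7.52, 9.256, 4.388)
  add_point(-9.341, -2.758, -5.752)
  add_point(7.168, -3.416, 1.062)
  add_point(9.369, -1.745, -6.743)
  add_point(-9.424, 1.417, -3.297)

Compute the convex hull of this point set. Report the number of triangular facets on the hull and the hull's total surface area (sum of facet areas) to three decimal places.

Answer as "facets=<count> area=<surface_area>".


facets=18 area=884.892

11 of the 13 inputs are extreme points: [0, 1, 3, 4, 5, 6, 8, 9, 10, 11, 12].

Per-facet area ½‖(b−a)×(c−a)‖:
  f1: (p11, p4, p1) → 57.4728
  f2: (p8, p4, p12) → 69.0106
  f3: (p9, p4, p12) → 29.6980
  f4: (p9, p11, p6) → 62.5425
  f5: (p9, p11, p4) → 46.1034
  f6: (p10, p11, p1) → 53.8414
  f7: (p10, p11, p6) → 51.6482
  f8: (p0, p4, p1) → 63.3960
  f9: (p0, p8, p1) → 19.9909
  f10: (p0, p8, p4) → 29.8637
  f11: (p5, p10, p6) → 38.9609
  f12: (p5, p8, p12) → 65.3344
  f13: (p5, p9, p12) → 27.3281
  f14: (p5, p9, p6) → 24.1477
  f15: (p3, p8, p1) → 80.3464
  f16: (p3, p5, p8) → 13.6554
  f17: (p3, p10, p1) → 97.9125
  f18: (p3, p5, p10) → 53.6394
Σ area = 884.892

Check V−E+F: 11 − 27 + 18 = 2.


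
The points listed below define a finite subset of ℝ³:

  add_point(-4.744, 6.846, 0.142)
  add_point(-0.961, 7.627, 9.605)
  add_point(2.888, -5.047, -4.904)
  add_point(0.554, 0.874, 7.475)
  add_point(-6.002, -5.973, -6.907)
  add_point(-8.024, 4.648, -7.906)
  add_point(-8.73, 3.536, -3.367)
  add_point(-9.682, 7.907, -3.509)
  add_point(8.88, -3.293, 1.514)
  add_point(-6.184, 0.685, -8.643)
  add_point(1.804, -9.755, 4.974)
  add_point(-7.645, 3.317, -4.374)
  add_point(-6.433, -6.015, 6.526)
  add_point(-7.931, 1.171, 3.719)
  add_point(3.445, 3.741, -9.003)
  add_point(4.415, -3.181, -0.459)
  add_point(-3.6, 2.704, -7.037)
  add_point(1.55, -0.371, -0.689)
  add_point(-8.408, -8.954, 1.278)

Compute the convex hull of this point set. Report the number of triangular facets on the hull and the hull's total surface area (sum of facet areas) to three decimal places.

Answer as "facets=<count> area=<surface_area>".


facets=20 area=996.472

Hull vertices (12/19): indices [1, 2, 4, 5, 7, 8, 9, 10, 12, 13, 14, 18].

Area of each hull facet:
  f1: (p1, p10, p8) → 84.3989
  f2: (p12, p1, p10) → 68.7102
  f3: (p14, p1, p7) → 114.7261
  f4: (p14, p1, p8) → 113.2986
  f5: (p2, p10, p8) → 42.8010
  f6: (p2, p4, p10) → 50.2779
  f7: (p2, p14, p8) → 43.3196
  f8: (p2, p14, p4) → 44.4172
  f9: (p13, p1, p7) → 55.7879
  f10: (p13, p12, p1) → 42.8279
  f11: (p18, p4, p10) → 49.0403
  f12: (p18, p12, p10) → 29.0184
  f13: (p18, p13, p7) → 46.0220
  f14: (p18, p13, p12) → 24.8175
  f15: (p5, p14, p7) → 30.2079
  f16: (p5, p18, p7) → 46.9120
  f17: (p5, p18, p4) → 45.8396
  f18: (p9, p14, p4) → 33.4357
  f19: (p9, p5, p4) → 8.4103
  f20: (p9, p5, p14) → 22.2028
Σ area = 996.472

Check V−E+F: 12 − 30 + 20 = 2.


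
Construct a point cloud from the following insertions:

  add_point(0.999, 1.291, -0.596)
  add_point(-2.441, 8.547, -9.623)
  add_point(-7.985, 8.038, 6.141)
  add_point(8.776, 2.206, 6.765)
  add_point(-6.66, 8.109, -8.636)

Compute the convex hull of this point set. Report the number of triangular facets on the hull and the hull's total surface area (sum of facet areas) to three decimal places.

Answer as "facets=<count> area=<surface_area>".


Extreme-point indices: [0, 1, 2, 3, 4] — 5 of 5 on the boundary.

Area of each hull facet:
  f1: (p0, p3, p2) → 70.0427
  f2: (p1, p3, p2) → 142.9303
  f3: (p1, p0, p3) → 48.3920
  f4: (p4, p0, p2) → 79.7831
  f5: (p4, p1, p2) → 30.6859
  f6: (p4, p1, p0) → 26.2801
Σ area = 398.114

Euler: V−E+F = 5−9+6 = 2.

facets=6 area=398.114


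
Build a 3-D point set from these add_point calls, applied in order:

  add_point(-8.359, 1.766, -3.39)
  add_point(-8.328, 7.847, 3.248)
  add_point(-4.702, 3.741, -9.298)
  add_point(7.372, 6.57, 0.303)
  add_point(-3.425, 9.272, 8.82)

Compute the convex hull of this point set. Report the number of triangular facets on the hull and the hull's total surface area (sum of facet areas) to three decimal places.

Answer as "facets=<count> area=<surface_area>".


facets=6 area=362.165

Hull vertices (5/5): indices [0, 1, 2, 3, 4].

Triangle areas on the boundary:
  f1: (p4, p3, p0) → 100.1110
  f2: (p2, p3, p0) → 56.5362
  f3: (p1, p4, p0) → 25.1540
  f4: (p1, p2, p0) → 29.5576
  f5: (p1, p4, p3) → 52.9529
  f6: (p1, p2, p3) → 97.8530
Σ area = 362.165

Euler characteristic 5−9+6 = 2 ✓
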